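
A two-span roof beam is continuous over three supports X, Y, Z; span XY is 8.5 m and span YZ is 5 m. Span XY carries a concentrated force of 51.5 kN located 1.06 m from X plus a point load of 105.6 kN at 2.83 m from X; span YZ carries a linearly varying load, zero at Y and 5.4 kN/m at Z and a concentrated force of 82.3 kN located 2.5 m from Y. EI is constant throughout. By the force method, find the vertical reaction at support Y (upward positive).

R_Y = 129.2 kN

Insert a hinge at Y; M_Y is the redundant, and each span becomes simply supported.
Discontinuity in slope at Y on the released structure — sum the simple-span end rotations:
  span XY: point load 51.5 at a = 1.06: Pab(L + a)/(6LEI) = 76.13/EI
  span XY: point load 105.6 at a = 2.83: Pab(L + a)/(6LEI) = 376.4/EI
  span YZ: triangular load, peak 5.4: 7w₀L³/(360EI) = 13.12/EI
  span YZ: point load 82.3 at a = 2.5: Pab(L + b)/(6LEI) = 128.6/EI
  relative rotation θ_0 = (452.6 + 141.7)/EI = 594.3/EI
A unit hogging moment at Y produces rotation L₁/(3EI) + L₂/(3EI) = 4.5/EI.
Slope continuity at Y: θ_0 = M_Y·4.5/EI, so M_Y = 594.3/4.5 = 132.1 kN·m (hogging).
Span XY, ΣM about X with M_Y applied at Y: R_Y^{XY}·8.5 = 353.4 + 132.1, so R_Y^{XY} = 57.12 kN and R_X = 157.1 − 57.12 = 99.98 kN.
Span YZ, ΣM about Z: R_Y^{YZ}·5 = 228.2 + 132.1, so R_Y^{YZ} = 72.06 kN and R_Z = 95.8 − 72.06 = 23.74 kN.
R_Y = 57.12 + 72.06 = 129.2 kN.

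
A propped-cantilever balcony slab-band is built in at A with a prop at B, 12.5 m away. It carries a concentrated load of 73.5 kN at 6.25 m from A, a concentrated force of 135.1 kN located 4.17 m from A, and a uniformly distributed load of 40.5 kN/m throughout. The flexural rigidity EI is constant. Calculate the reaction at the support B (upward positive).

R_B = 232.9 kN

Remove the prop at B; the released (primary) structure is a cantilever built in at A.
Deflection at B on the released cantilever, summing each load's contribution:
  point load 73.5 at a = 6.25: Pa²(3L − a)/(6EI) = 14954/EI
  point load 135.1 at a = 4.17: Pa²(3L − a)/(6EI) = 13050/EI
  UDL 40.5: wL⁴/(8EI) = 123596/EI
  δ_0 = 151600/EI
Flexibility coefficient — unit upward force at B: δ_{BB} = L³/(3EI) = 651/EI.
The prop prevents deflection at B: R_B = δ_0/δ_{BB} = 151600/651 = 232.9 kN.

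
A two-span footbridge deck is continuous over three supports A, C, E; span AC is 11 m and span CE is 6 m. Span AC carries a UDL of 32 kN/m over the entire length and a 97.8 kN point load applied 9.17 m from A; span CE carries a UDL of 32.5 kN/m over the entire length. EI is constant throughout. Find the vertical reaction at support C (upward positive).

Take M_C as the redundant. Released structure: two simple spans AC and CE with a hinge at C.
End slopes at the hinge C, treating each span as simply supported:
  span AC: UDL 32: wL³/(24EI) = 1775/EI
  span AC: point load 97.8 at a = 9.17: Pab(L + a)/(6LEI) = 501.6/EI
  span CE: UDL 32.5: wL³/(24EI) = 292.5/EI
  relative rotation θ_0 = (2276 + 292.5)/EI = 2569/EI
A unit hogging moment at C produces rotation L₁/(3EI) + L₂/(3EI) = 5.667/EI.
Compatibility: M_C·(L₁+L₂)/(3EI) = θ_0, giving M_C = 453.3 kN·m (hogging).
Span AC, ΣM about A with M_C applied at C: R_C^{AC}·11 = 2833 + 453.3, so R_C^{AC} = 298.7 kN and R_A = 449.8 − 298.7 = 151.1 kN.
Span CE, ΣM about E: R_C^{CE}·6 = 585 + 453.3, so R_C^{CE} = 173.1 kN and R_E = 195 − 173.1 = 21.95 kN.
R_C = 298.7 + 173.1 = 471.8 kN.

R_C = 471.8 kN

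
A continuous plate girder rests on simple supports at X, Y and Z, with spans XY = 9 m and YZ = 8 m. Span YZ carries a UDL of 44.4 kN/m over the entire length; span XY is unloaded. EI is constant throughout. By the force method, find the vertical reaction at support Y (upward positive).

R_Y = 217.1 kN

Insert a hinge at Y; M_Y is the redundant, and each span becomes simply supported.
End slopes at the hinge Y, treating each span as simply supported:
  span YZ: UDL 44.4: wL³/(24EI) = 947.2/EI
  relative rotation θ_0 = (0 + 947.2)/EI = 947.2/EI
A unit hogging moment at Y produces rotation L₁/(3EI) + L₂/(3EI) = 5.667/EI.
Compatibility: M_Y·(L₁+L₂)/(3EI) = θ_0, giving M_Y = 167.2 kN·m (hogging).
Span XY, ΣM about X with M_Y applied at Y: R_Y^{XY}·9 = 0 + 167.2, so R_Y^{XY} = 18.57 kN and R_X = 0 − 18.57 = -18.57 kN.
Span YZ, ΣM about Z: R_Y^{YZ}·8 = 1421 + 167.2, so R_Y^{YZ} = 198.5 kN and R_Z = 355.2 − 198.5 = 156.7 kN.
R_Y = 18.57 + 198.5 = 217.1 kN.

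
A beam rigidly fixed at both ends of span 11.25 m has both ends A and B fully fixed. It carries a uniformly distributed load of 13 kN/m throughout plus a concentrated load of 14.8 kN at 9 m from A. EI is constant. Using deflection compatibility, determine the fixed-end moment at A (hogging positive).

Take the two fixed-end moments M_A, M_B as redundants; the released structure is the simple span AB.
End rotations of the released simple span under the applied load (×1/EI):
  at A: UDL 13: wL³/(24EI) = 771.2/EI
  at B: UDL 13: wL³/(24EI) = 771.2/EI
  at A: point load 14.8 at a = 9: Pab(L + b)/(6LEI) = 59.94/EI
  at B: point load 14.8 at a = 9: Pab(L + a)/(6LEI) = 89.91/EI
  θ_A0 = 831.2/EI,  θ_B0 = 861.2/EI
Flexibility coefficients: a unit moment at one end gives L/(3EI) there and L/(6EI) at the far end, so f₁₁ = f₂₂ = 3.75/EI and f₁₂ = f₂₁ = 1.875/EI.
Compatibility — zero rotation at each built-in end:
  3.75 M_A + 1.875 M_B = 831.2
  1.875 M_A + 3.75 M_B = 861.2
Solving the pair gives M_A = 142.4 kN·m and M_B = 158.4 kN·m (hogging).

M_A = 142.4 kN·m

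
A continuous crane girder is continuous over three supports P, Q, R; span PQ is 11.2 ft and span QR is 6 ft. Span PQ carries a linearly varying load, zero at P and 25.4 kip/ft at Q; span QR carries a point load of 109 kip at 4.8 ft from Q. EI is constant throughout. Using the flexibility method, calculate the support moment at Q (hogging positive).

M_Q = 160.2 kip·ft

Take M_Q as the redundant. Released structure: two simple spans PQ and QR with a hinge at Q.
Rotations at Q on the released spans (each span's end-slope, ×1/EI):
  span PQ: triangular load, peak 25.4: w₀L³/(45EI) = 793/EI
  span QR: point load 109 at a = 4.8: Pab(L + b)/(6LEI) = 125.6/EI
  relative rotation θ_0 = (793 + 125.6)/EI = 918.6/EI
A unit hogging moment at Q produces rotation L₁/(3EI) + L₂/(3EI) = 5.733/EI.
Compatibility: M_Q·(L₁+L₂)/(3EI) = θ_0, giving M_Q = 160.2 kip·ft (hogging).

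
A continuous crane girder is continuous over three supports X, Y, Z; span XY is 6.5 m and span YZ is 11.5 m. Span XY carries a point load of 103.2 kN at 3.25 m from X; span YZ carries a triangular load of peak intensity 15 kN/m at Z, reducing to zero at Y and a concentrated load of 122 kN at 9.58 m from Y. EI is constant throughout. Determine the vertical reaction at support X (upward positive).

R_X = 22.05 kN

Take M_Y as the redundant. Released structure: two simple spans XY and YZ with a hinge at Y.
Discontinuity in slope at Y on the released structure — sum the simple-span end rotations:
  span XY: point load 103.2 at a = 3.25: Pab(L + a)/(6LEI) = 272.5/EI
  span YZ: triangular load, peak 15: 7w₀L³/(360EI) = 443.6/EI
  span YZ: point load 122 at a = 9.58: Pab(L + b)/(6LEI) = 436.4/EI
  relative rotation θ_0 = (272.5 + 880)/EI = 1153/EI
A unit hogging moment at Y produces rotation L₁/(3EI) + L₂/(3EI) = 6/EI.
Compatibility: M_Y·(L₁+L₂)/(3EI) = θ_0, giving M_Y = 192.1 kN·m (hogging).
Span XY, ΣM about X with M_Y applied at Y: R_Y^{XY}·6.5 = 335.4 + 192.1, so R_Y^{XY} = 81.15 kN and R_X = 103.2 − 81.15 = 22.05 kN.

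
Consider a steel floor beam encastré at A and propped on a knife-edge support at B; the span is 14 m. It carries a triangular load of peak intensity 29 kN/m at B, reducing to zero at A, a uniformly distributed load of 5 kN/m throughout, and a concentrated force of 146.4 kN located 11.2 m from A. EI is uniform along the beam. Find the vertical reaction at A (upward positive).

Choose R_B as the redundant. The primary structure is the cantilever fixed at A.
Free-end deflection of the primary structure under the applied loading (downward +):
  triangular load, peak 29 at the free end: 11w₀L⁴/(120EI) = 102123/EI
  UDL 5: wL⁴/(8EI) = 24010/EI
  point load 146.4 at a = 11.2: Pa²(3L − a)/(6EI) = 94271/EI
  δ_0 = 220403/EI
Tip deflection under a unit load at B: L³/(3EI) = 914.7/EI.
Compatibility at B: δ_0 − R_B·δ_{BB} = 0, so R_B = 220403/914.7 = 241 kN.
Vertical equilibrium: R_A = ΣP − R_B = 419.4 − 241 = 178.4 kN.

R_A = 178.4 kN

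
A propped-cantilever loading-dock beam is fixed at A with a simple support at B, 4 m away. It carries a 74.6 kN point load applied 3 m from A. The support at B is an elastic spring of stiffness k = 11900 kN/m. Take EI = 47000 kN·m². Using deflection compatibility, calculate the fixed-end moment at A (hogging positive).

Remove the prop at B; the released (primary) structure is a cantilever built in at A.
Primary-structure tip deflection at B by superposition:
  point load 74.6 at a = 3: Pa²(3L − a)/(6EI) = 1007/EI
Tip deflection under a unit load at B: L³/(3EI) = 21.33/EI.
With EI = 47000 kN·m²: δ_0 = 0.021428 m and δ_{BB} = 0.000454 m/kN.
Compatibility — the spring shortens by R_B/k under the reaction it provides: δ_0 − R_B·δ_{BB} = R_B/k. With 1/k = 0.000084 m/kN, R_B = δ_0 / (δ_{BB} + 1/k) = 0.021428 / (0.000454 + 0.000084) = 39.83 kN.
Moment equilibrium about A: M_A = Σ(load moments about A) − R_B·L = 223.8 − 39.83×4 = 64.47 kN·m.

M_A = 64.47 kN·m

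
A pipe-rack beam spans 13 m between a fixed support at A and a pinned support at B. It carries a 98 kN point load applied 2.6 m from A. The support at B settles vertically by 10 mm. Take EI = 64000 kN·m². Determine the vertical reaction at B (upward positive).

R_B = 4.614 kN

Take the reaction at B as the redundant and release it; the primary structure is a cantilever fixed at A.
Deflection at B on the released cantilever, summing each load's contribution:
  point load 98 at a = 2.6: Pa²(3L − a)/(6EI) = 4019/EI
Flexibility coefficient — unit upward force at B: δ_{BB} = L³/(3EI) = 732.3/EI.
With EI = 64000 kN·m²: δ_0 = 0.062798 m and δ_{BB} = 0.011443 m/kN.
Compatibility — the beam at B must follow the support down by 0.01 m: δ_0 − R_B·δ_{BB} = 0.01, so R_B = (0.062798 − 0.01)/0.011443 = 4.614 kN.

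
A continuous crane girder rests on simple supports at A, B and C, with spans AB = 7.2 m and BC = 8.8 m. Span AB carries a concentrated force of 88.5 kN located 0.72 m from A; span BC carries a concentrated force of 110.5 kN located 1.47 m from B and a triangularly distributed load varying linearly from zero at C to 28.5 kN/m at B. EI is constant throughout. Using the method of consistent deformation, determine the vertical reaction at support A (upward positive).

Release continuity at B by inserting a hinge; the redundant is the internal moment M_B. The primary structure is two simply-supported spans AB and BC.
Rotations at B on the released spans (each span's end-slope, ×1/EI):
  span AB: point load 88.5 at a = 0.72: Pab(L + a)/(6LEI) = 75.7/EI
  span BC: point load 110.5 at a = 1.47: Pab(L + b)/(6LEI) = 363.7/EI
  span BC: triangular load, peak 28.5: w₀L³/(45EI) = 431.6/EI
  relative rotation θ_0 = (75.7 + 795.3)/EI = 871/EI
A unit hogging moment at B produces rotation L₁/(3EI) + L₂/(3EI) = 5.333/EI.
Slope continuity at B: θ_0 = M_B·5.333/EI, so M_B = 871/5.333 = 163.3 kN·m (hogging).
Span AB, ΣM about A with M_B applied at B: R_B^{AB}·7.2 = 63.72 + 163.3, so R_B^{AB} = 31.53 kN and R_A = 88.5 − 31.53 = 56.97 kN.

R_A = 56.97 kN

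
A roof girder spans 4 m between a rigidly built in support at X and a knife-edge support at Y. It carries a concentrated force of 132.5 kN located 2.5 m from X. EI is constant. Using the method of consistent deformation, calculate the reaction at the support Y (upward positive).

R_Y = 61.46 kN

Choose R_Y as the redundant. The primary structure is the cantilever fixed at X.
Free-end deflection of the primary structure under the applied loading (downward +):
  point load 132.5 at a = 2.5: Pa²(3L − a)/(6EI) = 1311/EI
Tip deflection under a unit load at Y: L³/(3EI) = 21.33/EI.
Compatibility at Y: δ_0 − R_Y·δ_{YY} = 0, so R_Y = 1311/21.33 = 61.46 kN.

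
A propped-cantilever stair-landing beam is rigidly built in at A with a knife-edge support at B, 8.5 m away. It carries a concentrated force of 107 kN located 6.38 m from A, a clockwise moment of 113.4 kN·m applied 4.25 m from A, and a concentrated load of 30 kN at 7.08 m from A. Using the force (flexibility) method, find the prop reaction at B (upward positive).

Take the reaction at B as the redundant and release it; the primary structure is a cantilever fixed at A.
Deflection at B on the released cantilever, summing each load's contribution:
  point load 107 at a = 6.38: Pa²(3L − a)/(6EI) = 13879/EI
  clockwise couple 113.4 at a = 4.25: M₀a(2L − a)/(2EI) = 3072/EI
  point load 30 at a = 7.08: Pa²(3L − a)/(6EI) = 4617/EI
  δ_0 = 21568/EI
Flexibility coefficient — unit upward force at B: δ_{BB} = L³/(3EI) = 204.7/EI.
Compatibility at B: δ_0 − R_B·δ_{BB} = 0, so R_B = 21568/204.7 = 105.4 kN.

R_B = 105.4 kN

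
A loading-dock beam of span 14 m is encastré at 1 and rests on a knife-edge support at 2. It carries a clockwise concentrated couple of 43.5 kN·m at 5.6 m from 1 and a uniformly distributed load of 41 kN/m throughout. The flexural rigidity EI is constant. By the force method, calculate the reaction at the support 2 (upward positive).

R_2 = 218.2 kN

Remove the prop at 2; the released (primary) structure is a cantilever built in at 1.
Free-end deflection of the primary structure under the applied loading (downward +):
  clockwise couple 43.5 at a = 5.6: M₀a(2L − a)/(2EI) = 2728/EI
  UDL 41: wL⁴/(8EI) = 196882/EI
  δ_0 = 199610/EI
Flexibility coefficient — unit upward force at 2: δ_{22} = L³/(3EI) = 914.7/EI.
Compatibility at 2: δ_0 − R_2·δ_{22} = 0, so R_2 = 199610/914.7 = 218.2 kN.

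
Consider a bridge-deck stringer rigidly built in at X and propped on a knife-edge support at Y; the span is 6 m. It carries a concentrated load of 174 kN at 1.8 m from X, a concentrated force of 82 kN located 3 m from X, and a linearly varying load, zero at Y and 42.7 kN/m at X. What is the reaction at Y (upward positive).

Remove the prop at Y; the released (primary) structure is a cantilever built in at X.
Primary-structure tip deflection at Y by superposition:
  point load 174 at a = 1.8: Pa²(3L − a)/(6EI) = 1522/EI
  point load 82 at a = 3: Pa²(3L − a)/(6EI) = 1845/EI
  triangular load, peak 42.7 at the fixed end: w₀L⁴/(30EI) = 1845/EI
  δ_0 = 5212/EI
Flexibility coefficient — unit upward force at Y: δ_{YY} = L³/(3EI) = 72/EI.
The prop prevents deflection at Y: R_Y = δ_0/δ_{YY} = 5212/72 = 72.39 kN.

R_Y = 72.39 kN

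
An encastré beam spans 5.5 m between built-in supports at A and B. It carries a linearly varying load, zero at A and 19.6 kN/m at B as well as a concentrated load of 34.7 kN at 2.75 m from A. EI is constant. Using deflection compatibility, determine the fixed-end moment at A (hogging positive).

Release both end moments; the primary structure is a simply-supported span AB with redundants M_A and M_B.
End rotations of the released simple span under the applied load (×1/EI):
  at A: triangular load, peak 19.6: 7w₀L³/(360EI) = 63.41/EI
  at B: triangular load, peak 19.6: w₀L³/(45EI) = 72.47/EI
  at A: point load 34.7 at a = 2.75: Pab(L + b)/(6LEI) = 65.6/EI
  at B: point load 34.7 at a = 2.75: Pab(L + a)/(6LEI) = 65.6/EI
  θ_A0 = 129/EI,  θ_B0 = 138.1/EI
Flexibility coefficients: a unit moment at one end gives L/(3EI) there and L/(6EI) at the far end, so f₁₁ = f₂₂ = 1.833/EI and f₁₂ = f₂₁ = 0.9167/EI.
Compatibility — zero rotation at each built-in end:
  1.833 M_A + 0.9167 M_B = 129
  0.9167 M_A + 1.833 M_B = 138.1
Solving the pair gives M_A = 43.62 kN·m and M_B = 53.5 kN·m (hogging).

M_A = 43.62 kN·m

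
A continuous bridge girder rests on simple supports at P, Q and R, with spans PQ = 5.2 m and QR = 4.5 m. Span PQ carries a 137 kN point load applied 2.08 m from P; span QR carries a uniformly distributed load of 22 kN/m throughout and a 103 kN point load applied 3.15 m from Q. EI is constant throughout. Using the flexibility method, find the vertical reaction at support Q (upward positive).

R_Q = 184.7 kN

Take M_Q as the redundant. Released structure: two simple spans PQ and QR with a hinge at Q.
End slopes at the hinge Q, treating each span as simply supported:
  span PQ: point load 137 at a = 2.08: Pab(L + a)/(6LEI) = 207.5/EI
  span QR: UDL 22: wL³/(24EI) = 83.53/EI
  span QR: point load 103 at a = 3.15: Pab(L + b)/(6LEI) = 94.9/EI
  relative rotation θ_0 = (207.5 + 178.4)/EI = 385.9/EI
A unit hogging moment at Q produces rotation L₁/(3EI) + L₂/(3EI) = 3.233/EI.
Slope continuity at Q: θ_0 = M_Q·3.233/EI, so M_Q = 385.9/3.233 = 119.3 kN·m (hogging).
Span PQ, ΣM about P with M_Q applied at Q: R_Q^{PQ}·5.2 = 285 + 119.3, so R_Q^{PQ} = 77.75 kN and R_P = 137 − 77.75 = 59.25 kN.
Span QR, ΣM about R: R_Q^{QR}·4.5 = 361.8 + 119.3, so R_Q^{QR} = 106.9 kN and R_R = 202 − 106.9 = 95.08 kN.
R_Q = 77.75 + 106.9 = 184.7 kN.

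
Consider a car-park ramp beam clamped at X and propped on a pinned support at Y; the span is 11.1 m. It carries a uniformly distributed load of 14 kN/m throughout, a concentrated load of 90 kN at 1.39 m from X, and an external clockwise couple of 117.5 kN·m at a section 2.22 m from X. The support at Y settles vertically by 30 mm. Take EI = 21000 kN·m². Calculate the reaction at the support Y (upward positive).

R_Y = 64.64 kN

Remove the prop at Y; the released (primary) structure is a cantilever built in at X.
Free-end deflection of the primary structure under the applied loading (downward +):
  UDL 14: wL⁴/(8EI) = 26566/EI
  point load 90 at a = 1.39: Pa²(3L − a)/(6EI) = 924.8/EI
  clockwise couple 117.5 at a = 2.22: M₀a(2L − a)/(2EI) = 2606/EI
  δ_0 = 30097/EI
Flexibility coefficient — unit upward force at Y: δ_{YY} = L³/(3EI) = 455.9/EI.
With EI = 21000 kN·m²: δ_0 = 1.4332 m and δ_{YY} = 0.021708 m/kN.
Compatibility — the beam at Y must follow the support down by 0.03 m: δ_0 − R_Y·δ_{YY} = 0.03, so R_Y = (1.4332 − 0.03)/0.021708 = 64.64 kN.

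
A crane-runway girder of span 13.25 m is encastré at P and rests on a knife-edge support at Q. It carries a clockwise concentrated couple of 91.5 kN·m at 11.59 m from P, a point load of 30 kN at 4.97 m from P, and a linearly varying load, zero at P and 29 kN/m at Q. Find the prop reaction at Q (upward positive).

R_Q = 121.4 kN

Release the roller at Q. Primary structure: cantilever fixed at P.
Downward deflection at the released point Q due to the loads:
  clockwise couple 91.5 at a = 11.59: M₀a(2L − a)/(2EI) = 7906/EI
  point load 30 at a = 4.97: Pa²(3L − a)/(6EI) = 4295/EI
  triangular load, peak 29 at the free end: 11w₀L⁴/(120EI) = 81936/EI
  δ_0 = 94137/EI
Flexibility coefficient — unit upward force at Q: δ_{QQ} = L³/(3EI) = 775.4/EI.
The prop prevents deflection at Q: R_Q = δ_0/δ_{QQ} = 94137/775.4 = 121.4 kN.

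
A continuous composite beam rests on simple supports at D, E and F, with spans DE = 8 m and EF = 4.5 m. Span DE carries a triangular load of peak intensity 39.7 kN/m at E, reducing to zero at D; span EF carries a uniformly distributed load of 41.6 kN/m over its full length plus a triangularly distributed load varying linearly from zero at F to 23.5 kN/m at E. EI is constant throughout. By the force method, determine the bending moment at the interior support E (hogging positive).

M_E = 157.7 kN·m

Insert a hinge at E; M_E is the redundant, and each span becomes simply supported.
End slopes at the hinge E, treating each span as simply supported:
  span DE: triangular load, peak 39.7: w₀L³/(45EI) = 451.7/EI
  span EF: UDL 41.6: wL³/(24EI) = 157.9/EI
  span EF: triangular load, peak 23.5: w₀L³/(45EI) = 47.59/EI
  relative rotation θ_0 = (451.7 + 205.5)/EI = 657.2/EI
A unit hogging moment at E produces rotation L₁/(3EI) + L₂/(3EI) = 4.167/EI.
Compatibility: M_E·(L₁+L₂)/(3EI) = θ_0, giving M_E = 157.7 kN·m (hogging).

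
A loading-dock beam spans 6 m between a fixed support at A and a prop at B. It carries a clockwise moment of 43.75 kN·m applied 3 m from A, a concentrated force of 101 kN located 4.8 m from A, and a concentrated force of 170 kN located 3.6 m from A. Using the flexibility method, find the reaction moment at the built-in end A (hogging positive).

Choose R_B as the redundant. The primary structure is the cantilever fixed at A.
Deflection at B on the released cantilever, summing each load's contribution:
  clockwise couple 43.75 at a = 3: M₀a(2L − a)/(2EI) = 590.6/EI
  point load 101 at a = 4.8: Pa²(3L − a)/(6EI) = 5119/EI
  point load 170 at a = 3.6: Pa²(3L − a)/(6EI) = 5288/EI
  δ_0 = 10998/EI
Tip deflection under a unit load at B: L³/(3EI) = 72/EI.
Compatibility at B: δ_0 − R_B·δ_{BB} = 0, so R_B = 10998/72 = 152.7 kN.
Moment equilibrium about A: M_A = Σ(load moments about A) − R_B·L = 1141 − 152.7×6 = 224.1 kN·m.

M_A = 224.1 kN·m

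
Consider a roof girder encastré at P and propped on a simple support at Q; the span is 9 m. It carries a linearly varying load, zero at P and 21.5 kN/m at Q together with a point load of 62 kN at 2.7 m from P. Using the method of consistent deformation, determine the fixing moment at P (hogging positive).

Remove the prop at Q; the released (primary) structure is a cantilever built in at P.
Primary-structure tip deflection at Q by superposition:
  triangular load, peak 21.5 at the free end: 11w₀L⁴/(120EI) = 12931/EI
  point load 62 at a = 2.7: Pa²(3L − a)/(6EI) = 1831/EI
  δ_0 = 14761/EI
Flexibility coefficient — unit upward force at Q: δ_{QQ} = L³/(3EI) = 243/EI.
The prop prevents deflection at Q: R_Q = δ_0/δ_{QQ} = 14761/243 = 60.75 kN.
Moment equilibrium about P: M_P = Σ(load moments about P) − R_Q·L = 747.9 − 60.75×9 = 201.2 kN·m.

M_P = 201.2 kN·m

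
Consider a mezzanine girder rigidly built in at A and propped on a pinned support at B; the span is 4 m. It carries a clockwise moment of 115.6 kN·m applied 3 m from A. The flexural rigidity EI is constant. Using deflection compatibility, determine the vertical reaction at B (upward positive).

Choose R_B as the redundant. The primary structure is the cantilever fixed at A.
Deflection at B on the released cantilever, summing each load's contribution:
  clockwise couple 115.6 at a = 3: M₀a(2L − a)/(2EI) = 867/EI
Tip deflection under a unit load at B: L³/(3EI) = 21.33/EI.
Compatibility at B: δ_0 − R_B·δ_{BB} = 0, so R_B = 867/21.33 = 40.64 kN.

R_B = 40.64 kN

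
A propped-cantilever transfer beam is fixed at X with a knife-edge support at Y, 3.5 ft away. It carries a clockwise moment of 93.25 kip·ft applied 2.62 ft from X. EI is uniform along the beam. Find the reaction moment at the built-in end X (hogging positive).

M_X = -37.78 kip·ft

Release the roller at Y. Primary structure: cantilever fixed at X.
Deflection at Y on the released cantilever, summing each load's contribution:
  clockwise couple 93.25 at a = 2.62: M₀a(2L − a)/(2EI) = 535/EI
Flexibility coefficient — unit upward force at Y: δ_{YY} = L³/(3EI) = 14.29/EI.
The prop prevents deflection at Y: R_Y = δ_0/δ_{YY} = 535/14.29 = 37.44 kip.
Moment equilibrium about X: M_X = Σ(load moments about X) − R_Y·L = 93.25 − 37.44×3.5 = -37.78 kip·ft.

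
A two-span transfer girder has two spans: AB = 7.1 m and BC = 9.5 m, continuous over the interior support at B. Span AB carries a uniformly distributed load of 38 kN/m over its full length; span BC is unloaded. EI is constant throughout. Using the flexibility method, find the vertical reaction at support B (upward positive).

R_B = 160.1 kN

Take M_B as the redundant. Released structure: two simple spans AB and BC with a hinge at B.
Rotations at B on the released spans (each span's end-slope, ×1/EI):
  span AB: UDL 38: wL³/(24EI) = 566.7/EI
  relative rotation θ_0 = (566.7 + 0)/EI = 566.7/EI
A unit hogging moment at B produces rotation L₁/(3EI) + L₂/(3EI) = 5.533/EI.
Slope continuity at B: θ_0 = M_B·5.533/EI, so M_B = 566.7/5.533 = 102.4 kN·m (hogging).
Span AB, ΣM about A with M_B applied at B: R_B^{AB}·7.1 = 957.8 + 102.4, so R_B^{AB} = 149.3 kN and R_A = 269.8 − 149.3 = 120.5 kN.
Span BC, ΣM about C: R_B^{BC}·9.5 = 0 + 102.4, so R_B^{BC} = 10.78 kN and R_C = 0 − 10.78 = -10.78 kN.
R_B = 149.3 + 10.78 = 160.1 kN.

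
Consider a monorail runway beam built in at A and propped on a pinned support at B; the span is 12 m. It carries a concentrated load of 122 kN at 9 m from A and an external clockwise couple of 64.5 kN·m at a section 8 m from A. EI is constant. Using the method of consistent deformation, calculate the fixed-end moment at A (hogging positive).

M_A = 150.1 kN·m

Choose R_B as the redundant. The primary structure is the cantilever fixed at A.
Primary-structure tip deflection at B by superposition:
  point load 122 at a = 9: Pa²(3L − a)/(6EI) = 44469/EI
  clockwise couple 64.5 at a = 8: M₀a(2L − a)/(2EI) = 4128/EI
  δ_0 = 48597/EI
Tip deflection under a unit load at B: L³/(3EI) = 576/EI.
Compatibility at B: δ_0 − R_B·δ_{BB} = 0, so R_B = 48597/576 = 84.37 kN.
Moment equilibrium about A: M_A = Σ(load moments about A) − R_B·L = 1162 − 84.37×12 = 150.1 kN·m.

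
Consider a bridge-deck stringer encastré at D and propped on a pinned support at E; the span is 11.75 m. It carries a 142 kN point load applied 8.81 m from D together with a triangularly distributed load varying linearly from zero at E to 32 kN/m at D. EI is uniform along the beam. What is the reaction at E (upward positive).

R_E = 127.4 kN

Choose R_E as the redundant. The primary structure is the cantilever fixed at D.
Deflection at E on the released cantilever, summing each load's contribution:
  point load 142 at a = 8.81: Pa²(3L − a)/(6EI) = 48568/EI
  triangular load, peak 32 at the fixed end: w₀L⁴/(30EI) = 20332/EI
  δ_0 = 68900/EI
Tip deflection under a unit load at E: L³/(3EI) = 540.7/EI.
The prop prevents deflection at E: R_E = δ_0/δ_{EE} = 68900/540.7 = 127.4 kN.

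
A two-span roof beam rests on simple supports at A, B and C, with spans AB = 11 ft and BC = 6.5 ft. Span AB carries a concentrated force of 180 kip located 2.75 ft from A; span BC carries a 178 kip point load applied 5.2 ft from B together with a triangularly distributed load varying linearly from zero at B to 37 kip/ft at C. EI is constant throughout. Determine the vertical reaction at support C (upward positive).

Take M_B as the redundant. Released structure: two simple spans AB and BC with a hinge at B.
End slopes at the hinge B, treating each span as simply supported:
  span AB: point load 180 at a = 2.75: Pab(L + a)/(6LEI) = 850.8/EI
  span BC: point load 178 at a = 5.2: Pab(L + b)/(6LEI) = 240.7/EI
  span BC: triangular load, peak 37: 7w₀L³/(360EI) = 197.6/EI
  relative rotation θ_0 = (850.8 + 438.2)/EI = 1289/EI
A unit hogging moment at B produces rotation L₁/(3EI) + L₂/(3EI) = 5.833/EI.
Compatibility: M_B·(L₁+L₂)/(3EI) = θ_0, giving M_B = 221 kip·ft (hogging).
Span BC, ΣM about C: R_B^{BC}·6.5 = 491.9 + 221, so R_B^{BC} = 109.7 kip and R_C = 298.2 − 109.7 = 188.6 kip.

R_C = 188.6 kip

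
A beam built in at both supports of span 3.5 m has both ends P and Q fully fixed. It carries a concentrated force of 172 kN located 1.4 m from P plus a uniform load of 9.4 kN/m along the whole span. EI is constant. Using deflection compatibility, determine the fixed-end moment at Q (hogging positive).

M_Q = 67.39 kN·m

Take the two fixed-end moments M_P, M_Q as redundants; the released structure is the simple span PQ.
On the primary (simply-supported) span, the end slopes from the loading are:
  at P: point load 172 at a = 1.4: Pab(L + b)/(6LEI) = 134.8/EI
  at Q: point load 172 at a = 1.4: Pab(L + a)/(6LEI) = 118/EI
  at P: UDL 9.4: wL³/(24EI) = 16.79/EI
  at Q: UDL 9.4: wL³/(24EI) = 16.79/EI
  θ_P0 = 151.6/EI,  θ_Q0 = 134.8/EI
Flexibility coefficients: a unit moment at one end gives L/(3EI) there and L/(6EI) at the far end, so f₁₁ = f₂₂ = 1.167/EI and f₁₂ = f₂₁ = 0.5833/EI.
Compatibility — zero rotation at each built-in end:
  1.167 M_P + 0.5833 M_Q = 151.6
  0.5833 M_P + 1.167 M_Q = 134.8
Solving the pair gives M_P = 96.28 kN·m and M_Q = 67.39 kN·m (hogging).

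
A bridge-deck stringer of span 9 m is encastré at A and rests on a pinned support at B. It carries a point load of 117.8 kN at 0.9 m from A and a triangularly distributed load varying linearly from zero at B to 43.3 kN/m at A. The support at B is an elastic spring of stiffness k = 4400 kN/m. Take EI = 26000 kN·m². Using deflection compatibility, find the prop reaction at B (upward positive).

Choose R_B as the redundant. The primary structure is the cantilever fixed at A.
Primary-structure tip deflection at B by superposition:
  point load 117.8 at a = 0.9: Pa²(3L − a)/(6EI) = 415.1/EI
  triangular load, peak 43.3 at the fixed end: w₀L⁴/(30EI) = 9470/EI
  δ_0 = 9885/EI
Flexibility coefficient — unit upward force at B: δ_{BB} = L³/(3EI) = 243/EI.
With EI = 26000 kN·m²: δ_0 = 0.38018 m and δ_{BB} = 0.009346 m/kN.
Compatibility — the spring shortens by R_B/k under the reaction it provides: δ_0 − R_B·δ_{BB} = R_B/k. With 1/k = 0.000227 m/kN, R_B = δ_0 / (δ_{BB} + 1/k) = 0.38018 / (0.009346 + 0.000227) = 39.71 kN.

R_B = 39.71 kN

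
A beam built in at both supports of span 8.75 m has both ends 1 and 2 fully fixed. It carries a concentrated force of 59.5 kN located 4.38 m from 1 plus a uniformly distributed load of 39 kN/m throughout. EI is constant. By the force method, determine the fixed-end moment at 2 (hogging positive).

M_2 = 314 kN·m

Release both end moments; the primary structure is a simply-supported span 12 with redundants M_1 and M_2.
End rotations of the released simple span under the applied load (×1/EI):
  at 1: point load 59.5 at a = 4.38: Pab(L + b)/(6LEI) = 284.6/EI
  at 2: point load 59.5 at a = 4.38: Pab(L + a)/(6LEI) = 284.8/EI
  at 1: UDL 39: wL³/(24EI) = 1089/EI
  at 2: UDL 39: wL³/(24EI) = 1089/EI
  θ_10 = 1373/EI,  θ_20 = 1373/EI
Flexibility coefficients: a unit moment at one end gives L/(3EI) there and L/(6EI) at the far end, so f₁₁ = f₂₂ = 2.917/EI and f₁₂ = f₂₁ = 1.458/EI.
Compatibility — zero rotation at each built-in end:
  2.917 M_1 + 1.458 M_2 = 1373
  1.458 M_1 + 2.917 M_2 = 1373
Solving the pair gives M_1 = 313.8 kN·m and M_2 = 314 kN·m (hogging).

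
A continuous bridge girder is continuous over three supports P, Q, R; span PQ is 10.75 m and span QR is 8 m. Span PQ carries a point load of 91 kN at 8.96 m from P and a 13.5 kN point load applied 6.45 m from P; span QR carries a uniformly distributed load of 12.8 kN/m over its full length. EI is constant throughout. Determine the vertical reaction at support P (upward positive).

Release continuity at Q by inserting a hinge; the redundant is the internal moment M_Q. The primary structure is two simply-supported spans PQ and QR.
Discontinuity in slope at Q on the released structure — sum the simple-span end rotations:
  span PQ: point load 91 at a = 8.96: Pab(L + a)/(6LEI) = 446/EI
  span PQ: point load 13.5 at a = 6.45: Pab(L + a)/(6LEI) = 99.85/EI
  span QR: UDL 12.8: wL³/(24EI) = 273.1/EI
  relative rotation θ_0 = (545.8 + 273.1)/EI = 818.9/EI
A unit hogging moment at Q produces rotation L₁/(3EI) + L₂/(3EI) = 6.25/EI.
Slope continuity at Q: θ_0 = M_Q·6.25/EI, so M_Q = 818.9/6.25 = 131 kN·m (hogging).
Span PQ, ΣM about P with M_Q applied at Q: R_Q^{PQ}·10.75 = 902.4 + 131, so R_Q^{PQ} = 96.14 kN and R_P = 104.5 − 96.14 = 8.364 kN.

R_P = 8.364 kN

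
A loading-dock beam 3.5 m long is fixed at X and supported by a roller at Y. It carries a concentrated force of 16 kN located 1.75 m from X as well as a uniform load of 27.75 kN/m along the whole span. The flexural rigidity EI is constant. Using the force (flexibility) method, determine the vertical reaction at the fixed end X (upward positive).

R_X = 71.7 kN

Release the roller at Y. Primary structure: cantilever fixed at X.
Free-end deflection of the primary structure under the applied loading (downward +):
  point load 16 at a = 1.75: Pa²(3L − a)/(6EI) = 71.46/EI
  UDL 27.75: wL⁴/(8EI) = 520.5/EI
  δ_0 = 592/EI
Flexibility coefficient — unit upward force at Y: δ_{YY} = L³/(3EI) = 14.29/EI.
Compatibility at Y: δ_0 − R_Y·δ_{YY} = 0, so R_Y = 592/14.29 = 41.42 kN.
Vertical equilibrium: R_X = ΣP − R_Y = 113.1 − 41.42 = 71.7 kN.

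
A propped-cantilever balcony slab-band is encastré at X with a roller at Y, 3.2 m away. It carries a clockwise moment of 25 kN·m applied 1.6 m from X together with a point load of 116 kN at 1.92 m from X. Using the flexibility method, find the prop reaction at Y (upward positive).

Choose R_Y as the redundant. The primary structure is the cantilever fixed at X.
Primary-structure tip deflection at Y by superposition:
  clockwise couple 25 at a = 1.6: M₀a(2L − a)/(2EI) = 96/EI
  point load 116 at a = 1.92: Pa²(3L − a)/(6EI) = 547.4/EI
  δ_0 = 643.4/EI
Tip deflection under a unit load at Y: L³/(3EI) = 10.92/EI.
Compatibility at Y: δ_0 − R_Y·δ_{YY} = 0, so R_Y = 643.4/10.92 = 58.9 kN.

R_Y = 58.9 kN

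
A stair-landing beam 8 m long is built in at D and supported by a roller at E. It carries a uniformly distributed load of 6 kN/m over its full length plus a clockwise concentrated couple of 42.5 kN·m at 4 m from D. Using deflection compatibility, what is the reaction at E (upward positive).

Release the roller at E. Primary structure: cantilever fixed at D.
Free-end deflection of the primary structure under the applied loading (downward +):
  UDL 6: wL⁴/(8EI) = 3072/EI
  clockwise couple 42.5 at a = 4: M₀a(2L − a)/(2EI) = 1020/EI
  δ_0 = 4092/EI
Tip deflection under a unit load at E: L³/(3EI) = 170.7/EI.
The prop prevents deflection at E: R_E = δ_0/δ_{EE} = 4092/170.7 = 23.98 kN.

R_E = 23.98 kN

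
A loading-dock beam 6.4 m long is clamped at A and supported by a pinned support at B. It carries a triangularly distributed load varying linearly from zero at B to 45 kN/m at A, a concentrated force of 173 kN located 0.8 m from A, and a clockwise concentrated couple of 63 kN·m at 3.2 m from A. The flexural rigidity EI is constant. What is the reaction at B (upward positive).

Remove the prop at B; the released (primary) structure is a cantilever built in at A.
Primary-structure tip deflection at B by superposition:
  triangular load, peak 45 at the fixed end: w₀L⁴/(30EI) = 2517/EI
  point load 173 at a = 0.8: Pa²(3L − a)/(6EI) = 339.5/EI
  clockwise couple 63 at a = 3.2: M₀a(2L − a)/(2EI) = 967.7/EI
  δ_0 = 3824/EI
Flexibility coefficient — unit upward force at B: δ_{BB} = L³/(3EI) = 87.38/EI.
Compatibility at B: δ_0 − R_B·δ_{BB} = 0, so R_B = 3824/87.38 = 43.76 kN.

R_B = 43.76 kN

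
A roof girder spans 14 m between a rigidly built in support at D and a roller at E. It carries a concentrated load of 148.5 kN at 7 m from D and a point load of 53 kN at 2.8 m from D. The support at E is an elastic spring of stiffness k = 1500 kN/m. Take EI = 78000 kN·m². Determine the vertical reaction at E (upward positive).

Choose R_E as the redundant. The primary structure is the cantilever fixed at D.
Free-end deflection of the primary structure under the applied loading (downward +):
  point load 148.5 at a = 7: Pa²(3L − a)/(6EI) = 42446/EI
  point load 53 at a = 2.8: Pa²(3L − a)/(6EI) = 2715/EI
  δ_0 = 45161/EI
Flexibility coefficient — unit upward force at E: δ_{EE} = L³/(3EI) = 914.7/EI.
With EI = 78000 kN·m²: δ_0 = 0.57899 m and δ_{EE} = 0.011726 m/kN.
Compatibility — the spring shortens by R_E/k under the reaction it provides: δ_0 − R_E·δ_{EE} = R_E/k. With 1/k = 0.000667 m/kN, R_E = δ_0 / (δ_{EE} + 1/k) = 0.57899 / (0.011726 + 0.000667) = 46.72 kN.

R_E = 46.72 kN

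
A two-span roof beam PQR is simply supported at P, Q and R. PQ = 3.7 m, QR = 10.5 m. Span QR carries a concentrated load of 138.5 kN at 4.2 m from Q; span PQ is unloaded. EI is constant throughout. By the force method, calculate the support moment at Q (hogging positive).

Insert a hinge at Q; M_Q is the redundant, and each span becomes simply supported.
End slopes at the hinge Q, treating each span as simply supported:
  span QR: point load 138.5 at a = 4.2: Pab(L + b)/(6LEI) = 977.3/EI
  relative rotation θ_0 = (0 + 977.3)/EI = 977.3/EI
A unit hogging moment at Q produces rotation L₁/(3EI) + L₂/(3EI) = 4.733/EI.
Slope continuity at Q: θ_0 = M_Q·4.733/EI, so M_Q = 977.3/4.733 = 206.5 kN·m (hogging).

M_Q = 206.5 kN·m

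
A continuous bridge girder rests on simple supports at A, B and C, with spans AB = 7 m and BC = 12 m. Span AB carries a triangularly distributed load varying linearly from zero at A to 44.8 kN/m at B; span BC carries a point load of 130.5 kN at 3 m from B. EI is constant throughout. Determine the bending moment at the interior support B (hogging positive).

M_B = 216.2 kN·m

Take M_B as the redundant. Released structure: two simple spans AB and BC with a hinge at B.
End slopes at the hinge B, treating each span as simply supported:
  span AB: triangular load, peak 44.8: w₀L³/(45EI) = 341.5/EI
  span BC: point load 130.5 at a = 3: Pab(L + b)/(6LEI) = 1028/EI
  relative rotation θ_0 = (341.5 + 1028)/EI = 1369/EI
A unit hogging moment at B produces rotation L₁/(3EI) + L₂/(3EI) = 6.333/EI.
Compatibility: M_B·(L₁+L₂)/(3EI) = θ_0, giving M_B = 216.2 kN·m (hogging).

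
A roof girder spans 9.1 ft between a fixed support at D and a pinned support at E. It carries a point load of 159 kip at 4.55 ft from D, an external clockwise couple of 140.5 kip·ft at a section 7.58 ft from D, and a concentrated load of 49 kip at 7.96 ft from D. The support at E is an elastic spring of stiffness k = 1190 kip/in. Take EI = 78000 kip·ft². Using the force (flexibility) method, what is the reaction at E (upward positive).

R_E = 109.7 kip

Remove the prop at E; the released (primary) structure is a cantilever built in at D.
Primary-structure tip deflection at E by superposition:
  point load 159 at a = 4.55: Pa²(3L − a)/(6EI) = 12481/EI
  clockwise couple 140.5 at a = 7.58: M₀a(2L − a)/(2EI) = 5655/EI
  point load 49 at a = 7.96: Pa²(3L − a)/(6EI) = 10008/EI
  δ_0 = 28144/EI
Flexibility coefficient — unit upward force at E: δ_{EE} = L³/(3EI) = 251.2/EI.
With EI = 78000 kip·ft²: δ_0 = 0.36082 ft and δ_{EE} = 0.00322 ft/kip.
Compatibility — the spring shortens by R_E/k under the reaction it provides: δ_0 − R_E·δ_{EE} = R_E/k. With 1/k = 1/(1190×12) ft/kip = 0.00007 ft/kip, R_E = δ_0 / (δ_{EE} + 1/k) = 0.36082 / (0.00322 + 0.00007) = 109.7 kip.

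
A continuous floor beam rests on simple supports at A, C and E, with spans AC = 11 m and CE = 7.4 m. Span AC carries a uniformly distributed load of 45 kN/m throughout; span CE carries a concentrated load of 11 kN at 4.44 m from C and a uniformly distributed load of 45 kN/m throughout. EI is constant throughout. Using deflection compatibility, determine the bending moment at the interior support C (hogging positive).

M_C = 536.3 kN·m

Insert a hinge at C; M_C is the redundant, and each span becomes simply supported.
End slopes at the hinge C, treating each span as simply supported:
  span AC: UDL 45: wL³/(24EI) = 2496/EI
  span CE: point load 11 at a = 4.44: Pab(L + b)/(6LEI) = 33.73/EI
  span CE: UDL 45: wL³/(24EI) = 759.8/EI
  relative rotation θ_0 = (2496 + 793.5)/EI = 3289/EI
A unit hogging moment at C produces rotation L₁/(3EI) + L₂/(3EI) = 6.133/EI.
Slope continuity at C: θ_0 = M_C·6.133/EI, so M_C = 3289/6.133 = 536.3 kN·m (hogging).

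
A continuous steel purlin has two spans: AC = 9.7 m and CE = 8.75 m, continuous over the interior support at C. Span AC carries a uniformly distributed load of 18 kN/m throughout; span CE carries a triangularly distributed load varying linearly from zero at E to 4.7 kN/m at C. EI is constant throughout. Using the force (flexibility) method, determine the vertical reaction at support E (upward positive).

Insert a hinge at C; M_C is the redundant, and each span becomes simply supported.
Rotations at C on the released spans (each span's end-slope, ×1/EI):
  span AC: UDL 18: wL³/(24EI) = 684.5/EI
  span CE: triangular load, peak 4.7: w₀L³/(45EI) = 69.97/EI
  relative rotation θ_0 = (684.5 + 69.97)/EI = 754.5/EI
A unit hogging moment at C produces rotation L₁/(3EI) + L₂/(3EI) = 6.15/EI.
Slope continuity at C: θ_0 = M_C·6.15/EI, so M_C = 754.5/6.15 = 122.7 kN·m (hogging).
Span CE, ΣM about E: R_C^{CE}·8.75 = 119.9 + 122.7, so R_C^{CE} = 27.73 kN and R_E = 20.56 − 27.73 = -7.166 kN.

R_E = -7.166 kN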